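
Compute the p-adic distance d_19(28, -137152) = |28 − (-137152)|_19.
d_19(28, -137152) = 1/6859

Step 1 — x − y = 28 − (-137152) = 137180. Step 2 — v_19(137180) = 3 (factor: 137180 = (19^3 · 20); the sign does not affect v_p). Step 3 — |x − y|_19 = 19^{-3} = 1/6859.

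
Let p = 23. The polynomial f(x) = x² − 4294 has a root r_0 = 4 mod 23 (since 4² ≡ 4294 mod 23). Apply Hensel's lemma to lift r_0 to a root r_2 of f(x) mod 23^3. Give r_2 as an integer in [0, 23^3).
r_2 = 1200 (mod 12167)

Hensel's recurrence: r_{i+1} = r_i − f(r_i)·(f′(r_i))^{-1} mod 23^{i+2}, with f′(x) = 2x. Iterate:
  r_0 = 4 (mod 23)
  r_1 = 142 (mod 529)
  r_2 = 1200 (mod 12167)
Final: r_2 = 1200, and one checks f(r_2) ≡ 0 mod 23^3.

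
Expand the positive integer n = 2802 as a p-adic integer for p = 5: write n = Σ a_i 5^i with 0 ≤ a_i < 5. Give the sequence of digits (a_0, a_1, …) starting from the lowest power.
(a_0, a_1, …) = (2, 0, 2, 2, 4)

Repeated division by 5 gives the digits low-to-high: 2802 = 2 + 2·5^2 + 2·5^3 + 4·5^4. Digit sequence: (2, 0, 2, 2, 4).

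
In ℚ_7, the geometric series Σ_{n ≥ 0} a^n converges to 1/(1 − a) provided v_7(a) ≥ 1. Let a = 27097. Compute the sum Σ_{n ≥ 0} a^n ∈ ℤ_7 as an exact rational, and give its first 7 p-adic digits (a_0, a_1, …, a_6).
Σ a^n = 1/(1 − a) = -1/27096;  first 7 digits = (1, 0, 0, 2, 4, 1, 4)

v_7(a) = 3 ≥ 1, so the series converges in ℤ_7 to 1/(1 − a) = 1/(1 − 27097) = -1/27096. Expand this rational in ℤ_7: compute digits iteratively via d_i = x_i mod 7, x_{i+1} = (x_i − d_i)/7. The first 7 digits are (1, 0, 0, 2, 4, 1, 4).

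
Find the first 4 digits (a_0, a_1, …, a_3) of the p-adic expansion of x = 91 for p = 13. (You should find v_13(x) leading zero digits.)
(a_0, …, a_3) = (0, 7, 0, 0)

v_13(91) = 1, so a_0 = ... = a_0 = 0. Factor out: x = 13^1 · u with u = 7 a unit in ℤ_13. Expand u iteratively via a_{v+i} = u_i mod 13, u_{i+1} = (u_i − a_{v+i})/13:
  u_0 = 7;  a_1 = 7;  u_1 = (u_0 − 7)/13 = 0
  u_1 = 0;  a_2 = 0;  u_2 = (u_1 − 0)/13 = 0
  u_2 = 0;  a_3 = 0;  u_3 = (u_2 − 0)/13 = 0
Digits: (0, 7, 0, 0).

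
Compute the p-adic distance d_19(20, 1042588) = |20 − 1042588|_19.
d_19(20, 1042588) = 1/130321

Step 1 — x − y = 20 − 1042588 = -1042568. Step 2 — v_19(-1042568) = 4 (factor: -1042568 = −(19^4 · 8); the sign does not affect v_p). Step 3 — |x − y|_19 = 19^{-4} = 1/130321.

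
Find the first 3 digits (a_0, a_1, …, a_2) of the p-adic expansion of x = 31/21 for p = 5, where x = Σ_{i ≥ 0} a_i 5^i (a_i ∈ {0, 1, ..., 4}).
(a_0, …, a_2) = (1, 2, 2)

v_5(31/21) = 0 (numerator and denominator both coprime to 5), so x ∈ ℤ_5^×. Compute digits iteratively via a_i = x_i mod 5, x_{i+1} = (x_i − a_i)/5, with x_0 = x:
  x_0 = 31/21;  a_0 = 1;  x_1 = (x_0 − 1)/5 = 2/21
  x_1 = 2/21;  a_1 = 2;  x_2 = (x_1 − 2)/5 = -8/21
  x_2 = -8/21;  a_2 = 2;  x_3 = (x_2 − 2)/5 = -10/21
Digits: (1, 2, 2).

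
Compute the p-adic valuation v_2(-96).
v_2(-96) = 5

v_2(n) is the largest exponent k such that 2^k divides n. Factor out: -96 = -2^5 · 3. (Sign doesn't affect v_p.) So v_2(-96) = 5.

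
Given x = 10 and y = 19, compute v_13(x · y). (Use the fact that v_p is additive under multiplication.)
v_13(190) = 0

v_p(x) = 0 (factor: 10 = 13^0 · 10); v_p(y) = 0 (factor: 19 = 13^0 · 19). Additivity: v_p(xy) = v_p(x) + v_p(y) = 0 + 0 = 0. (Direct check: xy = 190 = 13^0 · (190).)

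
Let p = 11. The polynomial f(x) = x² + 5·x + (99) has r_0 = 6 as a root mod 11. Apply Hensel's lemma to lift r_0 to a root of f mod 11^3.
r_2 = 402 (mod 1331)

Hensel: r_{i+1} = r_i − f(r_i)·(f′(r_i))^{-1} mod 11^{i+2}, f′(x) = 2x + 5. Iterate:
  r_0 = 6 (mod 11)
  r_1 = 39 (mod 121)
  r_2 = 402 (mod 1331)
Final: r = 402 satisfies f(r) ≡ 0 mod 11^3.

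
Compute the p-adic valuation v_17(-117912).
v_17(-117912) = 3

v_17(n) is the largest exponent k such that 17^k divides n. Factor out: -117912 = -17^3 · 24. (Sign doesn't affect v_p.) So v_17(-117912) = 3.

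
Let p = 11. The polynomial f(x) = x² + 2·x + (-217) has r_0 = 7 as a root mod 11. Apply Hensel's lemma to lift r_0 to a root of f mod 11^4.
r_3 = 2240 (mod 14641)

Hensel: r_{i+1} = r_i − f(r_i)·(f′(r_i))^{-1} mod 11^{i+2}, f′(x) = 2x + 2. Iterate:
  r_0 = 7 (mod 11)
  r_1 = 62 (mod 121)
  r_2 = 909 (mod 1331)
  r_3 = 2240 (mod 14641)
Final: r = 2240 satisfies f(r) ≡ 0 mod 11^4.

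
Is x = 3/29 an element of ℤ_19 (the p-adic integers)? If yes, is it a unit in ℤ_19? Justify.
x ∈ ℤ_19^× (unit); v_19(x) = 0

ℤ_19 = {x ∈ ℚ_19 : v_19(x) ≥ 0} and ℤ_19^× = {x ∈ ℤ_19 : v_19(x) = 0}. Here v_19(3/29) = v_19(num) − v_19(den) = 0; compare against these criteria.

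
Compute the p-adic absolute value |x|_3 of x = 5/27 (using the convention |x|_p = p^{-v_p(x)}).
|5/27|_3 = 27

Step 1 — compute v_3(x) by factoring powers of 3 out of the numerator and denominator: v_3(5/27) = -3. Step 2 — apply |x|_p = p^{-v_p(x)} = 3^{3} = 27.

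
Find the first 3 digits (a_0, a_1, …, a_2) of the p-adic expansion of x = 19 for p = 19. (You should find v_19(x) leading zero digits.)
(a_0, …, a_2) = (0, 1, 0)

v_19(19) = 1, so a_0 = ... = a_0 = 0. Factor out: x = 19^1 · u with u = 1 a unit in ℤ_19. Expand u iteratively via a_{v+i} = u_i mod 19, u_{i+1} = (u_i − a_{v+i})/19:
  u_0 = 1;  a_1 = 1;  u_1 = (u_0 − 1)/19 = 0
  u_1 = 0;  a_2 = 0;  u_2 = (u_1 − 0)/19 = 0
Digits: (0, 1, 0).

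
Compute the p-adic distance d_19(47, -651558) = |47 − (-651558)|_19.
d_19(47, -651558) = 1/130321

Step 1 — x − y = 47 − (-651558) = 651605. Step 2 — v_19(651605) = 4 (factor: 651605 = (19^4 · 5); the sign does not affect v_p). Step 3 — |x − y|_19 = 19^{-4} = 1/130321.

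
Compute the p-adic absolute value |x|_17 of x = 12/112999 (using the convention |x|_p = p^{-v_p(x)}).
|12/112999|_17 = 4913

Step 1 — compute v_17(x) by factoring powers of 17 out of the numerator and denominator: v_17(12/112999) = -3. Step 2 — apply |x|_p = p^{-v_p(x)} = 17^{3} = 4913.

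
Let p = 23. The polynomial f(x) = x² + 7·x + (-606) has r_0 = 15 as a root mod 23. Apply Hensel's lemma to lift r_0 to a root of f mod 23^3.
r_2 = 7743 (mod 12167)

Hensel: r_{i+1} = r_i − f(r_i)·(f′(r_i))^{-1} mod 23^{i+2}, f′(x) = 2x + 7. Iterate:
  r_0 = 15 (mod 23)
  r_1 = 337 (mod 529)
  r_2 = 7743 (mod 12167)
Final: r = 7743 satisfies f(r) ≡ 0 mod 23^3.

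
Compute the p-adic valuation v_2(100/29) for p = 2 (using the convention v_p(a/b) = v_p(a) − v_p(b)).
v_2(100/29) = 2

Factor powers of 2 from the numerator and denominator of the reduced fraction: 100 = 2^2 · 25 and 29 = 2^0 · 29. Apply v_p(a/b) = v_p(a) − v_p(b): v_2(100/29) = 2 − 0 = 2.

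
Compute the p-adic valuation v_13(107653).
v_13(107653) = 3

v_13(n) is the largest exponent k such that 13^k divides n. Factor out: 107653 = 13^3 · 49. (Sign doesn't affect v_p.) So v_13(107653) = 3.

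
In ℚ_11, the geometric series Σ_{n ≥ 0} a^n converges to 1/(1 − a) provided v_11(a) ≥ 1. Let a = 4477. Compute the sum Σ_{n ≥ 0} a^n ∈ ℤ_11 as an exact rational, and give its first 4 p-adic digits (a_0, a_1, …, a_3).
Σ a^n = 1/(1 − a) = -1/4476;  first 4 digits = (1, 0, 4, 3)

v_11(a) = 2 ≥ 1, so the series converges in ℤ_11 to 1/(1 − a) = 1/(1 − 4477) = -1/4476. Expand this rational in ℤ_11: compute digits iteratively via d_i = x_i mod 11, x_{i+1} = (x_i − d_i)/11. The first 4 digits are (1, 0, 4, 3).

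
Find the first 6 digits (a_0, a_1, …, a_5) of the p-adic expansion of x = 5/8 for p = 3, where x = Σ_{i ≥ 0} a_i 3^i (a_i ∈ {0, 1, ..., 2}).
(a_0, …, a_5) = (1, 1, 0, 1, 0, 1)

v_3(5/8) = 0 (numerator and denominator both coprime to 3), so x ∈ ℤ_3^×. Compute digits iteratively via a_i = x_i mod 3, x_{i+1} = (x_i − a_i)/3, with x_0 = x:
  x_0 = 5/8;  a_0 = 1;  x_1 = (x_0 − 1)/3 = -1/8
  x_1 = -1/8;  a_1 = 1;  x_2 = (x_1 − 1)/3 = -3/8
  x_2 = -3/8;  a_2 = 0;  x_3 = (x_2 − 0)/3 = -1/8
  x_3 = -1/8;  a_3 = 1;  x_4 = (x_3 − 1)/3 = -3/8
  x_4 = -3/8;  a_4 = 0;  x_5 = (x_4 − 0)/3 = -1/8
  x_5 = -1/8;  a_5 = 1;  x_6 = (x_5 − 1)/3 = -3/8
Digits: (1, 1, 0, 1, 0, 1).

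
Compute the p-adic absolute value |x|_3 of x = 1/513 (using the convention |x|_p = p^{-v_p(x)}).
|1/513|_3 = 27

Step 1 — compute v_3(x) by factoring powers of 3 out of the numerator and denominator: v_3(1/513) = -3. Step 2 — apply |x|_p = p^{-v_p(x)} = 3^{3} = 27.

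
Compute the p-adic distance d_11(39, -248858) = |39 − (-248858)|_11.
d_11(39, -248858) = 1/14641

Step 1 — x − y = 39 − (-248858) = 248897. Step 2 — v_11(248897) = 4 (factor: 248897 = (11^4 · 17); the sign does not affect v_p). Step 3 — |x − y|_11 = 11^{-4} = 1/14641.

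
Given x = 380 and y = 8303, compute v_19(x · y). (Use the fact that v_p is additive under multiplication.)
v_19(3155140) = 3

v_p(x) = 1 (factor: 380 = 19^1 · 20); v_p(y) = 2 (factor: 8303 = 19^2 · 23). Additivity: v_p(xy) = v_p(x) + v_p(y) = 1 + 2 = 3. (Direct check: xy = 3155140 = 19^3 · (460).)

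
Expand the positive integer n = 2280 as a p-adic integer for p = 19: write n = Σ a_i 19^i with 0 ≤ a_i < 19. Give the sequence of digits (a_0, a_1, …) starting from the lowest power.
(a_0, a_1, …) = (0, 6, 6)

Repeated division by 19 gives the digits low-to-high: 2280 = 6·19^1 + 6·19^2. Digit sequence: (0, 6, 6).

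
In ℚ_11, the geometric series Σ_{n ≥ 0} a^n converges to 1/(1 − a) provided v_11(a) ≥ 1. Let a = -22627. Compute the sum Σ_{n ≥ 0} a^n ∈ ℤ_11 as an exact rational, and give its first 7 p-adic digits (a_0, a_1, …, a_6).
Σ a^n = 1/(1 − a) = 1/22628;  first 7 digits = (1, 0, 0, 5, 9, 10, 2)

v_11(a) = 3 ≥ 1, so the series converges in ℤ_11 to 1/(1 − a) = 1/(1 − (-22627)) = 1/22628. Expand this rational in ℤ_11: compute digits iteratively via d_i = x_i mod 11, x_{i+1} = (x_i − d_i)/11. The first 7 digits are (1, 0, 0, 5, 9, 10, 2).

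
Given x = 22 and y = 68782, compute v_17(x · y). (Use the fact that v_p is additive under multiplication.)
v_17(1513204) = 3

v_p(x) = 0 (factor: 22 = 17^0 · 22); v_p(y) = 3 (factor: 68782 = 17^3 · 14). Additivity: v_p(xy) = v_p(x) + v_p(y) = 0 + 3 = 3. (Direct check: xy = 1513204 = 17^3 · (308).)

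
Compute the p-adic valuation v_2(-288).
v_2(-288) = 5

v_2(n) is the largest exponent k such that 2^k divides n. Factor out: -288 = -2^5 · 9. (Sign doesn't affect v_p.) So v_2(-288) = 5.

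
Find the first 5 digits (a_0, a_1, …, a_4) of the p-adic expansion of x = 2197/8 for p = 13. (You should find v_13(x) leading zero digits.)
(a_0, …, a_4) = (0, 0, 0, 5, 11)

v_13(2197/8) = 3, so a_0 = ... = a_2 = 0. Factor out: x = 13^3 · u with u = 1/8 a unit in ℤ_13. Expand u iteratively via a_{v+i} = u_i mod 13, u_{i+1} = (u_i − a_{v+i})/13:
  u_0 = 1/8;  a_3 = 5;  u_1 = (u_0 − 5)/13 = -3/8
  u_1 = -3/8;  a_4 = 11;  u_2 = (u_1 − 11)/13 = -7/8
Digits: (0, 0, 0, 5, 11).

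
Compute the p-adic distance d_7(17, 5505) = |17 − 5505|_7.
d_7(17, 5505) = 1/343

Step 1 — x − y = 17 − 5505 = -5488. Step 2 — v_7(-5488) = 3 (factor: -5488 = −(7^3 · 16); the sign does not affect v_p). Step 3 — |x − y|_7 = 7^{-3} = 1/343.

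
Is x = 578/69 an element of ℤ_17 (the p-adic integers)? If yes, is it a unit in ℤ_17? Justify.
x ∈ ℤ_17 but not a unit; v_17(x) = 2 > 0

ℤ_17 = {x ∈ ℚ_17 : v_17(x) ≥ 0} and ℤ_17^× = {x ∈ ℤ_17 : v_17(x) = 0}. Here v_17(578/69) = v_17(num) − v_17(den) = 2; compare against these criteria.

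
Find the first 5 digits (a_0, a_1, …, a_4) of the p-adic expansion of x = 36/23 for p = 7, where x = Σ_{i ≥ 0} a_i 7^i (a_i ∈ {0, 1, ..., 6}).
(a_0, …, a_4) = (4, 3, 5, 5, 1)

v_7(36/23) = 0 (numerator and denominator both coprime to 7), so x ∈ ℤ_7^×. Compute digits iteratively via a_i = x_i mod 7, x_{i+1} = (x_i − a_i)/7, with x_0 = x:
  x_0 = 36/23;  a_0 = 4;  x_1 = (x_0 − 4)/7 = -8/23
  x_1 = -8/23;  a_1 = 3;  x_2 = (x_1 − 3)/7 = -11/23
  x_2 = -11/23;  a_2 = 5;  x_3 = (x_2 − 5)/7 = -18/23
  x_3 = -18/23;  a_3 = 5;  x_4 = (x_3 − 5)/7 = -19/23
  x_4 = -19/23;  a_4 = 1;  x_5 = (x_4 − 1)/7 = -6/23
Digits: (4, 3, 5, 5, 1).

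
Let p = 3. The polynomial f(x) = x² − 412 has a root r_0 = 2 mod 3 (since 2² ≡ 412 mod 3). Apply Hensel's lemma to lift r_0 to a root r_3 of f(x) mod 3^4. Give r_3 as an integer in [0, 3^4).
r_3 = 68 (mod 81)

Hensel's recurrence: r_{i+1} = r_i − f(r_i)·(f′(r_i))^{-1} mod 3^{i+2}, with f′(x) = 2x. Iterate:
  r_0 = 2 (mod 3)
  r_1 = 5 (mod 9)
  r_2 = 14 (mod 27)
  r_3 = 68 (mod 81)
Final: r_3 = 68, and one checks f(r_3) ≡ 0 mod 3^4.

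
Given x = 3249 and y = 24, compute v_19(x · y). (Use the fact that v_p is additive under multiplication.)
v_19(77976) = 2

v_p(x) = 2 (factor: 3249 = 19^2 · 9); v_p(y) = 0 (factor: 24 = 19^0 · 24). Additivity: v_p(xy) = v_p(x) + v_p(y) = 2 + 0 = 2. (Direct check: xy = 77976 = 19^2 · (216).)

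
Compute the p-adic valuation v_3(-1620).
v_3(-1620) = 4

v_3(n) is the largest exponent k such that 3^k divides n. Factor out: -1620 = -3^4 · 20. (Sign doesn't affect v_p.) So v_3(-1620) = 4.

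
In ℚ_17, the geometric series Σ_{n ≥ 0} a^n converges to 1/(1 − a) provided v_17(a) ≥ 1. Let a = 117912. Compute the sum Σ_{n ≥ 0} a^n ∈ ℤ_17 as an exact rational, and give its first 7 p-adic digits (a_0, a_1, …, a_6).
Σ a^n = 1/(1 − a) = -1/117911;  first 7 digits = (1, 0, 0, 7, 1, 0, 15)

v_17(a) = 3 ≥ 1, so the series converges in ℤ_17 to 1/(1 − a) = 1/(1 − 117912) = -1/117911. Expand this rational in ℤ_17: compute digits iteratively via d_i = x_i mod 17, x_{i+1} = (x_i − d_i)/17. The first 7 digits are (1, 0, 0, 7, 1, 0, 15).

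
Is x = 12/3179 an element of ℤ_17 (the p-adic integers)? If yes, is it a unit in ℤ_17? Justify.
x ∉ ℤ_17 (v_17(x) = -2 < 0)

ℤ_17 = {x ∈ ℚ_17 : v_17(x) ≥ 0} and ℤ_17^× = {x ∈ ℤ_17 : v_17(x) = 0}. Here v_17(12/3179) = v_17(num) − v_17(den) = -2; compare against these criteria.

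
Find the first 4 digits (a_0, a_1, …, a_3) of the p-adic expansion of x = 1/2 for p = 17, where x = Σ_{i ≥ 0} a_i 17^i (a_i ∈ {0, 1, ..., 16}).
(a_0, …, a_3) = (9, 8, 8, 8)

v_17(1/2) = 0 (numerator and denominator both coprime to 17), so x ∈ ℤ_17^×. Compute digits iteratively via a_i = x_i mod 17, x_{i+1} = (x_i − a_i)/17, with x_0 = x:
  x_0 = 1/2;  a_0 = 9;  x_1 = (x_0 − 9)/17 = -1/2
  x_1 = -1/2;  a_1 = 8;  x_2 = (x_1 − 8)/17 = -1/2
  x_2 = -1/2;  a_2 = 8;  x_3 = (x_2 − 8)/17 = -1/2
  x_3 = -1/2;  a_3 = 8;  x_4 = (x_3 − 8)/17 = -1/2
Digits: (9, 8, 8, 8).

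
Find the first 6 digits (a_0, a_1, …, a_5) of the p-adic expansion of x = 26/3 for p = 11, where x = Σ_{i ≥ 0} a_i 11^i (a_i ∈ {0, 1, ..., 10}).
(a_0, …, a_5) = (5, 4, 7, 3, 7, 3)

v_11(26/3) = 0 (numerator and denominator both coprime to 11), so x ∈ ℤ_11^×. Compute digits iteratively via a_i = x_i mod 11, x_{i+1} = (x_i − a_i)/11, with x_0 = x:
  x_0 = 26/3;  a_0 = 5;  x_1 = (x_0 − 5)/11 = 1/3
  x_1 = 1/3;  a_1 = 4;  x_2 = (x_1 − 4)/11 = -1/3
  x_2 = -1/3;  a_2 = 7;  x_3 = (x_2 − 7)/11 = -2/3
  x_3 = -2/3;  a_3 = 3;  x_4 = (x_3 − 3)/11 = -1/3
  x_4 = -1/3;  a_4 = 7;  x_5 = (x_4 − 7)/11 = -2/3
  x_5 = -2/3;  a_5 = 3;  x_6 = (x_5 − 3)/11 = -1/3
Digits: (5, 4, 7, 3, 7, 3).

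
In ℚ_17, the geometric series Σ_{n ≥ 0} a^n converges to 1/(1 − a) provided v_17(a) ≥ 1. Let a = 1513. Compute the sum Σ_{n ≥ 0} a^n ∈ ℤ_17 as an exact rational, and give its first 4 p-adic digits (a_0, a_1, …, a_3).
Σ a^n = 1/(1 − a) = -1/1512;  first 4 digits = (1, 4, 4, 3)

v_17(a) = 1 ≥ 1, so the series converges in ℤ_17 to 1/(1 − a) = 1/(1 − 1513) = -1/1512. Expand this rational in ℤ_17: compute digits iteratively via d_i = x_i mod 17, x_{i+1} = (x_i − d_i)/17. The first 4 digits are (1, 4, 4, 3).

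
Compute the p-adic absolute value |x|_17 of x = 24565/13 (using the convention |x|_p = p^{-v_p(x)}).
|24565/13|_17 = 1/4913

Step 1 — compute v_17(x) by factoring powers of 17 out of the numerator and denominator: v_17(24565/13) = 3. Step 2 — apply |x|_p = p^{-v_p(x)} = 17^{-3} = 1/4913.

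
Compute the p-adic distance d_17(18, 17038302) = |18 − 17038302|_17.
d_17(18, 17038302) = 1/1419857

Step 1 — x − y = 18 − 17038302 = -17038284. Step 2 — v_17(-17038284) = 5 (factor: -17038284 = −(17^5 · 12); the sign does not affect v_p). Step 3 — |x − y|_17 = 17^{-5} = 1/1419857.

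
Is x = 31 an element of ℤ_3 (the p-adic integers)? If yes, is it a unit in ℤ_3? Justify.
x ∈ ℤ_3^× (unit); v_3(x) = 0

ℤ_3 = {x ∈ ℚ_3 : v_3(x) ≥ 0} and ℤ_3^× = {x ∈ ℤ_3 : v_3(x) = 0}. Here v_3(31) = v_3(num) − v_3(den) = 0; compare against these criteria.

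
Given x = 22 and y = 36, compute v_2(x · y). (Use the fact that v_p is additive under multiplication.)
v_2(792) = 3

v_p(x) = 1 (factor: 22 = 2^1 · 11); v_p(y) = 2 (factor: 36 = 2^2 · 9). Additivity: v_p(xy) = v_p(x) + v_p(y) = 1 + 2 = 3. (Direct check: xy = 792 = 2^3 · (99).)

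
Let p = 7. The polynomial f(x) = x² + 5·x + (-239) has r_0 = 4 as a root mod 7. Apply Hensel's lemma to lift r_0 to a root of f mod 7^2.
r_1 = 46 (mod 49)

Hensel: r_{i+1} = r_i − f(r_i)·(f′(r_i))^{-1} mod 7^{i+2}, f′(x) = 2x + 5. Iterate:
  r_0 = 4 (mod 7)
  r_1 = 46 (mod 49)
Final: r = 46 satisfies f(r) ≡ 0 mod 7^2.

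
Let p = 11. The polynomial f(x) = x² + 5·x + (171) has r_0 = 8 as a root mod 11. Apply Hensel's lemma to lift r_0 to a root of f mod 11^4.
r_3 = 7422 (mod 14641)

Hensel: r_{i+1} = r_i − f(r_i)·(f′(r_i))^{-1} mod 11^{i+2}, f′(x) = 2x + 5. Iterate:
  r_0 = 8 (mod 11)
  r_1 = 41 (mod 121)
  r_2 = 767 (mod 1331)
  r_3 = 7422 (mod 14641)
Final: r = 7422 satisfies f(r) ≡ 0 mod 11^4.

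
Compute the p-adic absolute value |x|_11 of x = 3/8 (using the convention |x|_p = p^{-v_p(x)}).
|3/8|_11 = 1

Step 1 — compute v_11(x) by factoring powers of 11 out of the numerator and denominator: v_11(3/8) = 0. Step 2 — apply |x|_p = p^{-v_p(x)} = 11^{0} = 1.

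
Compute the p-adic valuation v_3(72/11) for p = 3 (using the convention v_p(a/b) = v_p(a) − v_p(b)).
v_3(72/11) = 2

Factor powers of 3 from the numerator and denominator of the reduced fraction: 72 = 3^2 · 8 and 11 = 3^0 · 11. Apply v_p(a/b) = v_p(a) − v_p(b): v_3(72/11) = 2 − 0 = 2.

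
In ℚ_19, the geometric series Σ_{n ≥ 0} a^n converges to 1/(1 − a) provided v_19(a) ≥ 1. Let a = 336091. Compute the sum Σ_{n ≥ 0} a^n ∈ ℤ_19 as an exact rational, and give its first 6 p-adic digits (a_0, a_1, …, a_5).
Σ a^n = 1/(1 − a) = -1/336090;  first 6 digits = (1, 0, 0, 11, 2, 0)

v_19(a) = 3 ≥ 1, so the series converges in ℤ_19 to 1/(1 − a) = 1/(1 − 336091) = -1/336090. Expand this rational in ℤ_19: compute digits iteratively via d_i = x_i mod 19, x_{i+1} = (x_i − d_i)/19. The first 6 digits are (1, 0, 0, 11, 2, 0).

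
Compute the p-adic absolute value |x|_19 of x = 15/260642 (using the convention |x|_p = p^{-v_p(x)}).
|15/260642|_19 = 130321

Step 1 — compute v_19(x) by factoring powers of 19 out of the numerator and denominator: v_19(15/260642) = -4. Step 2 — apply |x|_p = p^{-v_p(x)} = 19^{4} = 130321.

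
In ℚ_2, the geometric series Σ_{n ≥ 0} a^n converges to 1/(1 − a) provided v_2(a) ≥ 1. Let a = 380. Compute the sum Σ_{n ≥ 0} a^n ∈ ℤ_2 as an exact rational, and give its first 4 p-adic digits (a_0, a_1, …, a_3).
Σ a^n = 1/(1 − a) = -1/379;  first 4 digits = (1, 0, 1, 1)

v_2(a) = 2 ≥ 1, so the series converges in ℤ_2 to 1/(1 − a) = 1/(1 − 380) = -1/379. Expand this rational in ℤ_2: compute digits iteratively via d_i = x_i mod 2, x_{i+1} = (x_i − d_i)/2. The first 4 digits are (1, 0, 1, 1).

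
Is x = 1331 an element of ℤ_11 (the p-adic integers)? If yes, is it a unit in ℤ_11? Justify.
x ∈ ℤ_11 but not a unit; v_11(x) = 3 > 0

ℤ_11 = {x ∈ ℚ_11 : v_11(x) ≥ 0} and ℤ_11^× = {x ∈ ℤ_11 : v_11(x) = 0}. Here v_11(1331) = v_11(num) − v_11(den) = 3; compare against these criteria.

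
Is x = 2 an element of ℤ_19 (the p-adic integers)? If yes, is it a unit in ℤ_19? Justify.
x ∈ ℤ_19^× (unit); v_19(x) = 0

ℤ_19 = {x ∈ ℚ_19 : v_19(x) ≥ 0} and ℤ_19^× = {x ∈ ℤ_19 : v_19(x) = 0}. Here v_19(2) = v_19(num) − v_19(den) = 0; compare against these criteria.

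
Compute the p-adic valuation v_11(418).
v_11(418) = 1

v_11(n) is the largest exponent k such that 11^k divides n. Factor out: 418 = 11^1 · 38. (Sign doesn't affect v_p.) So v_11(418) = 1.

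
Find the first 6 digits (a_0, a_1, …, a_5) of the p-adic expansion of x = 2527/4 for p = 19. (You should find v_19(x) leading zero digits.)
(a_0, …, a_5) = (0, 0, 16, 4, 14, 4)

v_19(2527/4) = 2, so a_0 = ... = a_1 = 0. Factor out: x = 19^2 · u with u = 7/4 a unit in ℤ_19. Expand u iteratively via a_{v+i} = u_i mod 19, u_{i+1} = (u_i − a_{v+i})/19:
  u_0 = 7/4;  a_2 = 16;  u_1 = (u_0 − 16)/19 = -3/4
  u_1 = -3/4;  a_3 = 4;  u_2 = (u_1 − 4)/19 = -1/4
  u_2 = -1/4;  a_4 = 14;  u_3 = (u_2 − 14)/19 = -3/4
  u_3 = -3/4;  a_5 = 4;  u_4 = (u_3 − 4)/19 = -1/4
Digits: (0, 0, 16, 4, 14, 4).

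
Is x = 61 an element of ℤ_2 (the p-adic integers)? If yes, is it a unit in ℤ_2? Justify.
x ∈ ℤ_2^× (unit); v_2(x) = 0

ℤ_2 = {x ∈ ℚ_2 : v_2(x) ≥ 0} and ℤ_2^× = {x ∈ ℤ_2 : v_2(x) = 0}. Here v_2(61) = v_2(num) − v_2(den) = 0; compare against these criteria.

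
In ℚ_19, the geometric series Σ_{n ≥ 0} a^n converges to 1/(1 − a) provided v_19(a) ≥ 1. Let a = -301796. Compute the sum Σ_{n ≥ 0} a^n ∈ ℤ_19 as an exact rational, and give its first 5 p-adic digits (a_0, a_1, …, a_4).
Σ a^n = 1/(1 − a) = 1/301797;  first 5 digits = (1, 0, 0, 13, 16)

v_19(a) = 3 ≥ 1, so the series converges in ℤ_19 to 1/(1 − a) = 1/(1 − (-301796)) = 1/301797. Expand this rational in ℤ_19: compute digits iteratively via d_i = x_i mod 19, x_{i+1} = (x_i − d_i)/19. The first 5 digits are (1, 0, 0, 13, 16).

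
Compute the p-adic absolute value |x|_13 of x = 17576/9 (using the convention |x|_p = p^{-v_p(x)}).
|17576/9|_13 = 1/2197

Step 1 — compute v_13(x) by factoring powers of 13 out of the numerator and denominator: v_13(17576/9) = 3. Step 2 — apply |x|_p = p^{-v_p(x)} = 13^{-3} = 1/2197.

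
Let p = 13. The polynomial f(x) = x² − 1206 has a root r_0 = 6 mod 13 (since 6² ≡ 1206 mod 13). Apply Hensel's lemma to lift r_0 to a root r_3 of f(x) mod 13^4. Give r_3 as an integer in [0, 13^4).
r_3 = 23341 (mod 28561)

Hensel's recurrence: r_{i+1} = r_i − f(r_i)·(f′(r_i))^{-1} mod 13^{i+2}, with f′(x) = 2x. Iterate:
  r_0 = 6 (mod 13)
  r_1 = 19 (mod 169)
  r_2 = 1371 (mod 2197)
  r_3 = 23341 (mod 28561)
Final: r_3 = 23341, and one checks f(r_3) ≡ 0 mod 13^4.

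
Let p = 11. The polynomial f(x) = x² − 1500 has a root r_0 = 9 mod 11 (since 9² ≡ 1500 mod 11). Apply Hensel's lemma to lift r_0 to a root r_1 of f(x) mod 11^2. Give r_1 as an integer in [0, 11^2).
r_1 = 108 (mod 121)

Hensel's recurrence: r_{i+1} = r_i − f(r_i)·(f′(r_i))^{-1} mod 11^{i+2}, with f′(x) = 2x. Iterate:
  r_0 = 9 (mod 11)
  r_1 = 108 (mod 121)
Final: r_1 = 108, and one checks f(r_1) ≡ 0 mod 11^2.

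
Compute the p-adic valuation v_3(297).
v_3(297) = 3

v_3(n) is the largest exponent k such that 3^k divides n. Factor out: 297 = 3^3 · 11. (Sign doesn't affect v_p.) So v_3(297) = 3.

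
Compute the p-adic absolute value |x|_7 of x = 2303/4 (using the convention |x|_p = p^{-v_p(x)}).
|2303/4|_7 = 1/49

Step 1 — compute v_7(x) by factoring powers of 7 out of the numerator and denominator: v_7(2303/4) = 2. Step 2 — apply |x|_p = p^{-v_p(x)} = 7^{-2} = 1/49.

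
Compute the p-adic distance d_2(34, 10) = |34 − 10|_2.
d_2(34, 10) = 1/8

Step 1 — x − y = 34 − 10 = 24. Step 2 — v_2(24) = 3 (factor: 24 = (2^3 · 3); the sign does not affect v_p). Step 3 — |x − y|_2 = 2^{-3} = 1/8.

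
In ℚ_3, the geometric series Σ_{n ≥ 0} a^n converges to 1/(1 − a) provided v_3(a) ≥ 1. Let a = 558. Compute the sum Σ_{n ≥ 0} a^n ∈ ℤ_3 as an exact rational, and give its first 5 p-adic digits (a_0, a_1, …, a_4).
Σ a^n = 1/(1 − a) = -1/557;  first 5 digits = (1, 0, 2, 2, 1)

v_3(a) = 2 ≥ 1, so the series converges in ℤ_3 to 1/(1 − a) = 1/(1 − 558) = -1/557. Expand this rational in ℤ_3: compute digits iteratively via d_i = x_i mod 3, x_{i+1} = (x_i − d_i)/3. The first 5 digits are (1, 0, 2, 2, 1).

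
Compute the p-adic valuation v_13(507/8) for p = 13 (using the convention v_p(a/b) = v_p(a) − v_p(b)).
v_13(507/8) = 2

Factor powers of 13 from the numerator and denominator of the reduced fraction: 507 = 13^2 · 3 and 8 = 13^0 · 8. Apply v_p(a/b) = v_p(a) − v_p(b): v_13(507/8) = 2 − 0 = 2.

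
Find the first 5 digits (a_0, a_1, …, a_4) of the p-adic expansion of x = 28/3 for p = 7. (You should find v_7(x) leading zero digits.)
(a_0, …, a_4) = (0, 6, 4, 4, 4)

v_7(28/3) = 1, so a_0 = ... = a_0 = 0. Factor out: x = 7^1 · u with u = 4/3 a unit in ℤ_7. Expand u iteratively via a_{v+i} = u_i mod 7, u_{i+1} = (u_i − a_{v+i})/7:
  u_0 = 4/3;  a_1 = 6;  u_1 = (u_0 − 6)/7 = -2/3
  u_1 = -2/3;  a_2 = 4;  u_2 = (u_1 − 4)/7 = -2/3
  u_2 = -2/3;  a_3 = 4;  u_3 = (u_2 − 4)/7 = -2/3
  u_3 = -2/3;  a_4 = 4;  u_4 = (u_3 − 4)/7 = -2/3
Digits: (0, 6, 4, 4, 4).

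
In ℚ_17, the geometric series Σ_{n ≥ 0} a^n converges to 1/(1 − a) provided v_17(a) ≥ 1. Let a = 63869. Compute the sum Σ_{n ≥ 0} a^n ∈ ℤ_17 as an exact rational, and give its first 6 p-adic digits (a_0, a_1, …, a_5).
Σ a^n = 1/(1 − a) = -1/63868;  first 6 digits = (1, 0, 0, 13, 0, 0)

v_17(a) = 3 ≥ 1, so the series converges in ℤ_17 to 1/(1 − a) = 1/(1 − 63869) = -1/63868. Expand this rational in ℤ_17: compute digits iteratively via d_i = x_i mod 17, x_{i+1} = (x_i − d_i)/17. The first 6 digits are (1, 0, 0, 13, 0, 0).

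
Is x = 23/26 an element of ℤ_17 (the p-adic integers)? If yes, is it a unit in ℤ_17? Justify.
x ∈ ℤ_17^× (unit); v_17(x) = 0

ℤ_17 = {x ∈ ℚ_17 : v_17(x) ≥ 0} and ℤ_17^× = {x ∈ ℤ_17 : v_17(x) = 0}. Here v_17(23/26) = v_17(num) − v_17(den) = 0; compare against these criteria.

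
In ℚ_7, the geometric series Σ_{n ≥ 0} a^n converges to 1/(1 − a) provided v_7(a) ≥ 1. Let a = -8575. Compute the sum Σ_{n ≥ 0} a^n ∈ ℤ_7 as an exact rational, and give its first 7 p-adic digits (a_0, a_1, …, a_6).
Σ a^n = 1/(1 − a) = 1/8576;  first 7 digits = (1, 0, 0, 3, 3, 6, 1)

v_7(a) = 3 ≥ 1, so the series converges in ℤ_7 to 1/(1 − a) = 1/(1 − (-8575)) = 1/8576. Expand this rational in ℤ_7: compute digits iteratively via d_i = x_i mod 7, x_{i+1} = (x_i − d_i)/7. The first 7 digits are (1, 0, 0, 3, 3, 6, 1).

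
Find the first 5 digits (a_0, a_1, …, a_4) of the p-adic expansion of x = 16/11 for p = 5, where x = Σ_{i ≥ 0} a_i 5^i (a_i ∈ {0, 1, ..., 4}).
(a_0, …, a_4) = (1, 1, 3, 3, 2)

v_5(16/11) = 0 (numerator and denominator both coprime to 5), so x ∈ ℤ_5^×. Compute digits iteratively via a_i = x_i mod 5, x_{i+1} = (x_i − a_i)/5, with x_0 = x:
  x_0 = 16/11;  a_0 = 1;  x_1 = (x_0 − 1)/5 = 1/11
  x_1 = 1/11;  a_1 = 1;  x_2 = (x_1 − 1)/5 = -2/11
  x_2 = -2/11;  a_2 = 3;  x_3 = (x_2 − 3)/5 = -7/11
  x_3 = -7/11;  a_3 = 3;  x_4 = (x_3 − 3)/5 = -8/11
  x_4 = -8/11;  a_4 = 2;  x_5 = (x_4 − 2)/5 = -6/11
Digits: (1, 1, 3, 3, 2).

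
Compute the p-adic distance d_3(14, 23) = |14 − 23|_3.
d_3(14, 23) = 1/9

Step 1 — x − y = 14 − 23 = -9. Step 2 — v_3(-9) = 2 (factor: -9 = −(3^2 · 1); the sign does not affect v_p). Step 3 — |x − y|_3 = 3^{-2} = 1/9.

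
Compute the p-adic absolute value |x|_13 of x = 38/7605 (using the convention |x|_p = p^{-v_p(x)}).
|38/7605|_13 = 169

Step 1 — compute v_13(x) by factoring powers of 13 out of the numerator and denominator: v_13(38/7605) = -2. Step 2 — apply |x|_p = p^{-v_p(x)} = 13^{2} = 169.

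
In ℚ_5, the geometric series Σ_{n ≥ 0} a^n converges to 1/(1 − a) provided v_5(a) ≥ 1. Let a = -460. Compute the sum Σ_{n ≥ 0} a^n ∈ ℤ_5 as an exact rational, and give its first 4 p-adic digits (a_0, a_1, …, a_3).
Σ a^n = 1/(1 − a) = 1/461;  first 4 digits = (1, 3, 0, 1)

v_5(a) = 1 ≥ 1, so the series converges in ℤ_5 to 1/(1 − a) = 1/(1 − (-460)) = 1/461. Expand this rational in ℤ_5: compute digits iteratively via d_i = x_i mod 5, x_{i+1} = (x_i − d_i)/5. The first 4 digits are (1, 3, 0, 1).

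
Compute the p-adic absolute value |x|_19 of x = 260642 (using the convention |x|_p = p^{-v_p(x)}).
|260642|_19 = 1/130321

Step 1 — compute v_19(x) by factoring powers of 19 out of the numerator and denominator: v_19(260642) = 4. Step 2 — apply |x|_p = p^{-v_p(x)} = 19^{-4} = 1/130321.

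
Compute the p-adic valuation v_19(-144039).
v_19(-144039) = 3

v_19(n) is the largest exponent k such that 19^k divides n. Factor out: -144039 = -19^3 · 21. (Sign doesn't affect v_p.) So v_19(-144039) = 3.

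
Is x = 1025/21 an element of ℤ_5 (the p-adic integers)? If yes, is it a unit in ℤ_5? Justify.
x ∈ ℤ_5 but not a unit; v_5(x) = 2 > 0

ℤ_5 = {x ∈ ℚ_5 : v_5(x) ≥ 0} and ℤ_5^× = {x ∈ ℤ_5 : v_5(x) = 0}. Here v_5(1025/21) = v_5(num) − v_5(den) = 2; compare against these criteria.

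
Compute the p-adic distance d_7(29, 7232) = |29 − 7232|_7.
d_7(29, 7232) = 1/2401

Step 1 — x − y = 29 − 7232 = -7203. Step 2 — v_7(-7203) = 4 (factor: -7203 = −(7^4 · 3); the sign does not affect v_p). Step 3 — |x − y|_7 = 7^{-4} = 1/2401.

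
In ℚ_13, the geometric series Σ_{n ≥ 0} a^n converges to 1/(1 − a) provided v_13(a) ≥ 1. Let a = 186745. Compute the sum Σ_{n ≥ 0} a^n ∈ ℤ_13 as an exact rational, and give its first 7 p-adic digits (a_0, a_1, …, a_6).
Σ a^n = 1/(1 − a) = -1/186744;  first 7 digits = (1, 0, 0, 7, 6, 0, 10)

v_13(a) = 3 ≥ 1, so the series converges in ℤ_13 to 1/(1 − a) = 1/(1 − 186745) = -1/186744. Expand this rational in ℤ_13: compute digits iteratively via d_i = x_i mod 13, x_{i+1} = (x_i − d_i)/13. The first 7 digits are (1, 0, 0, 7, 6, 0, 10).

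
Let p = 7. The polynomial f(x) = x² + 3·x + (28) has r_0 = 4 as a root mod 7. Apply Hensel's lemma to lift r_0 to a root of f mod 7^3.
r_2 = 137 (mod 343)

Hensel: r_{i+1} = r_i − f(r_i)·(f′(r_i))^{-1} mod 7^{i+2}, f′(x) = 2x + 3. Iterate:
  r_0 = 4 (mod 7)
  r_1 = 39 (mod 49)
  r_2 = 137 (mod 343)
Final: r = 137 satisfies f(r) ≡ 0 mod 7^3.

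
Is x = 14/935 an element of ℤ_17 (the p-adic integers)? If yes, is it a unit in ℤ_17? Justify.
x ∉ ℤ_17 (v_17(x) = -1 < 0)

ℤ_17 = {x ∈ ℚ_17 : v_17(x) ≥ 0} and ℤ_17^× = {x ∈ ℤ_17 : v_17(x) = 0}. Here v_17(14/935) = v_17(num) − v_17(den) = -1; compare against these criteria.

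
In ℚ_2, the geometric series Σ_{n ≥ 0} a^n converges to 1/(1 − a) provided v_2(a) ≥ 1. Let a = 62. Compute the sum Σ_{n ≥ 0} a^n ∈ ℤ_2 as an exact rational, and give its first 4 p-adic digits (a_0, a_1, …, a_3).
Σ a^n = 1/(1 − a) = -1/61;  first 4 digits = (1, 1, 0, 1)

v_2(a) = 1 ≥ 1, so the series converges in ℤ_2 to 1/(1 − a) = 1/(1 − 62) = -1/61. Expand this rational in ℤ_2: compute digits iteratively via d_i = x_i mod 2, x_{i+1} = (x_i − d_i)/2. The first 4 digits are (1, 1, 0, 1).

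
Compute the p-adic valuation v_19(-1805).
v_19(-1805) = 2

v_19(n) is the largest exponent k such that 19^k divides n. Factor out: -1805 = -19^2 · 5. (Sign doesn't affect v_p.) So v_19(-1805) = 2.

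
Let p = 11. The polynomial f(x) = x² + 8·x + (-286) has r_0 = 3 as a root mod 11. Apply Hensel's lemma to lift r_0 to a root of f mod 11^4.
r_3 = 168 (mod 14641)

Hensel: r_{i+1} = r_i − f(r_i)·(f′(r_i))^{-1} mod 11^{i+2}, f′(x) = 2x + 8. Iterate:
  r_0 = 3 (mod 11)
  r_1 = 47 (mod 121)
  r_2 = 168 (mod 1331)
  r_3 = 168 (mod 14641)
Final: r = 168 satisfies f(r) ≡ 0 mod 11^4.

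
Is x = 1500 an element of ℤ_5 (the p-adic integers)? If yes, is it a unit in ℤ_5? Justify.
x ∈ ℤ_5 but not a unit; v_5(x) = 3 > 0

ℤ_5 = {x ∈ ℚ_5 : v_5(x) ≥ 0} and ℤ_5^× = {x ∈ ℤ_5 : v_5(x) = 0}. Here v_5(1500) = v_5(num) − v_5(den) = 3; compare against these criteria.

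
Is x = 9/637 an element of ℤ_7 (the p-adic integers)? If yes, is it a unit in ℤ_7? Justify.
x ∉ ℤ_7 (v_7(x) = -2 < 0)

ℤ_7 = {x ∈ ℚ_7 : v_7(x) ≥ 0} and ℤ_7^× = {x ∈ ℤ_7 : v_7(x) = 0}. Here v_7(9/637) = v_7(num) − v_7(den) = -2; compare against these criteria.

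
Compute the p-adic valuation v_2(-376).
v_2(-376) = 3

v_2(n) is the largest exponent k such that 2^k divides n. Factor out: -376 = -2^3 · 47. (Sign doesn't affect v_p.) So v_2(-376) = 3.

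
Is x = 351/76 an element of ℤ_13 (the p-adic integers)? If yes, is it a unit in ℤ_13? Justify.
x ∈ ℤ_13 but not a unit; v_13(x) = 1 > 0

ℤ_13 = {x ∈ ℚ_13 : v_13(x) ≥ 0} and ℤ_13^× = {x ∈ ℤ_13 : v_13(x) = 0}. Here v_13(351/76) = v_13(num) − v_13(den) = 1; compare against these criteria.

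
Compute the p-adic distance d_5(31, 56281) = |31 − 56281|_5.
d_5(31, 56281) = 1/3125

Step 1 — x − y = 31 − 56281 = -56250. Step 2 — v_5(-56250) = 5 (factor: -56250 = −(5^5 · 18); the sign does not affect v_p). Step 3 — |x − y|_5 = 5^{-5} = 1/3125.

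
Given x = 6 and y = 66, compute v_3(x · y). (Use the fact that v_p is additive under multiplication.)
v_3(396) = 2

v_p(x) = 1 (factor: 6 = 3^1 · 2); v_p(y) = 1 (factor: 66 = 3^1 · 22). Additivity: v_p(xy) = v_p(x) + v_p(y) = 1 + 1 = 2. (Direct check: xy = 396 = 3^2 · (44).)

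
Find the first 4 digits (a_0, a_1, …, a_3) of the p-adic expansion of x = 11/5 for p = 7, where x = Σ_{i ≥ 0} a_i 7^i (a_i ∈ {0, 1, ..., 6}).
(a_0, …, a_3) = (5, 1, 4, 5)

v_7(11/5) = 0 (numerator and denominator both coprime to 7), so x ∈ ℤ_7^×. Compute digits iteratively via a_i = x_i mod 7, x_{i+1} = (x_i − a_i)/7, with x_0 = x:
  x_0 = 11/5;  a_0 = 5;  x_1 = (x_0 − 5)/7 = -2/5
  x_1 = -2/5;  a_1 = 1;  x_2 = (x_1 − 1)/7 = -1/5
  x_2 = -1/5;  a_2 = 4;  x_3 = (x_2 − 4)/7 = -3/5
  x_3 = -3/5;  a_3 = 5;  x_4 = (x_3 − 5)/7 = -4/5
Digits: (5, 1, 4, 5).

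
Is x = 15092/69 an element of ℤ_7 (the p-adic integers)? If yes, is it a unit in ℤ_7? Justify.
x ∈ ℤ_7 but not a unit; v_7(x) = 3 > 0

ℤ_7 = {x ∈ ℚ_7 : v_7(x) ≥ 0} and ℤ_7^× = {x ∈ ℤ_7 : v_7(x) = 0}. Here v_7(15092/69) = v_7(num) − v_7(den) = 3; compare against these criteria.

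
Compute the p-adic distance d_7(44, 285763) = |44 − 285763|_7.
d_7(44, 285763) = 1/16807

Step 1 — x − y = 44 − 285763 = -285719. Step 2 — v_7(-285719) = 5 (factor: -285719 = −(7^5 · 17); the sign does not affect v_p). Step 3 — |x − y|_7 = 7^{-5} = 1/16807.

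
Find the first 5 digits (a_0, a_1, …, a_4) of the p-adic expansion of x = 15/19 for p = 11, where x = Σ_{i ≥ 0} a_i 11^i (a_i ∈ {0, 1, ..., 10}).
(a_0, …, a_4) = (6, 3, 2, 5, 3)

v_11(15/19) = 0 (numerator and denominator both coprime to 11), so x ∈ ℤ_11^×. Compute digits iteratively via a_i = x_i mod 11, x_{i+1} = (x_i − a_i)/11, with x_0 = x:
  x_0 = 15/19;  a_0 = 6;  x_1 = (x_0 − 6)/11 = -9/19
  x_1 = -9/19;  a_1 = 3;  x_2 = (x_1 − 3)/11 = -6/19
  x_2 = -6/19;  a_2 = 2;  x_3 = (x_2 − 2)/11 = -4/19
  x_3 = -4/19;  a_3 = 5;  x_4 = (x_3 − 5)/11 = -9/19
  x_4 = -9/19;  a_4 = 3;  x_5 = (x_4 − 3)/11 = -6/19
Digits: (6, 3, 2, 5, 3).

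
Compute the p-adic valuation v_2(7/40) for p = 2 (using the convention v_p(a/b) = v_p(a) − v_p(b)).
v_2(7/40) = -3

Factor powers of 2 from the numerator and denominator of the reduced fraction: 7 = 2^0 · 7 and 40 = 2^3 · 5. Apply v_p(a/b) = v_p(a) − v_p(b): v_2(7/40) = 0 − 3 = -3.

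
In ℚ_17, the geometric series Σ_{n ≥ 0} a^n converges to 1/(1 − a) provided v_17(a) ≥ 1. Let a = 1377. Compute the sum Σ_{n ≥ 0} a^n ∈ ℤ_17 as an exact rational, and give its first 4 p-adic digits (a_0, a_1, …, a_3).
Σ a^n = 1/(1 − a) = -1/1376;  first 4 digits = (1, 13, 3, 16)

v_17(a) = 1 ≥ 1, so the series converges in ℤ_17 to 1/(1 − a) = 1/(1 − 1377) = -1/1376. Expand this rational in ℤ_17: compute digits iteratively via d_i = x_i mod 17, x_{i+1} = (x_i − d_i)/17. The first 4 digits are (1, 13, 3, 16).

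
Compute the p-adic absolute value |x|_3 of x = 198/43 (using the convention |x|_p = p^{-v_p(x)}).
|198/43|_3 = 1/9

Step 1 — compute v_3(x) by factoring powers of 3 out of the numerator and denominator: v_3(198/43) = 2. Step 2 — apply |x|_p = p^{-v_p(x)} = 3^{-2} = 1/9.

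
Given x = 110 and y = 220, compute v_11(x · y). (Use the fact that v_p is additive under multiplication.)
v_11(24200) = 2

v_p(x) = 1 (factor: 110 = 11^1 · 10); v_p(y) = 1 (factor: 220 = 11^1 · 20). Additivity: v_p(xy) = v_p(x) + v_p(y) = 1 + 1 = 2. (Direct check: xy = 24200 = 11^2 · (200).)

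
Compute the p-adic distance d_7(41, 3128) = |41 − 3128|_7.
d_7(41, 3128) = 1/343

Step 1 — x − y = 41 − 3128 = -3087. Step 2 — v_7(-3087) = 3 (factor: -3087 = −(7^3 · 9); the sign does not affect v_p). Step 3 — |x − y|_7 = 7^{-3} = 1/343.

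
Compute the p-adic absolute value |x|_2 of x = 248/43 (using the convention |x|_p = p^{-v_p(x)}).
|248/43|_2 = 1/8

Step 1 — compute v_2(x) by factoring powers of 2 out of the numerator and denominator: v_2(248/43) = 3. Step 2 — apply |x|_p = p^{-v_p(x)} = 2^{-3} = 1/8.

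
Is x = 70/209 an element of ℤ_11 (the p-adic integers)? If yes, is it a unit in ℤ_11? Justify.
x ∉ ℤ_11 (v_11(x) = -1 < 0)

ℤ_11 = {x ∈ ℚ_11 : v_11(x) ≥ 0} and ℤ_11^× = {x ∈ ℤ_11 : v_11(x) = 0}. Here v_11(70/209) = v_11(num) − v_11(den) = -1; compare against these criteria.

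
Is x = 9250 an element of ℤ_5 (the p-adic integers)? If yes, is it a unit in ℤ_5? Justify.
x ∈ ℤ_5 but not a unit; v_5(x) = 3 > 0

ℤ_5 = {x ∈ ℚ_5 : v_5(x) ≥ 0} and ℤ_5^× = {x ∈ ℤ_5 : v_5(x) = 0}. Here v_5(9250) = v_5(num) − v_5(den) = 3; compare against these criteria.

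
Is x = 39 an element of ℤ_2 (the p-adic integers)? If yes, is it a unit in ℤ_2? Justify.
x ∈ ℤ_2^× (unit); v_2(x) = 0

ℤ_2 = {x ∈ ℚ_2 : v_2(x) ≥ 0} and ℤ_2^× = {x ∈ ℤ_2 : v_2(x) = 0}. Here v_2(39) = v_2(num) − v_2(den) = 0; compare against these criteria.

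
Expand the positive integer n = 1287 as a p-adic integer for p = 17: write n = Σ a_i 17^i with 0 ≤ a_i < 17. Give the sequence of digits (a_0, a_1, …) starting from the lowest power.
(a_0, a_1, …) = (12, 7, 4)

Repeated division by 17 gives the digits low-to-high: 1287 = 12 + 7·17^1 + 4·17^2. Digit sequence: (12, 7, 4).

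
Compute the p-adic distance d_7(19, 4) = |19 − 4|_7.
d_7(19, 4) = 1

Step 1 — x − y = 19 − 4 = 15. Step 2 — v_7(15) = 0 (factor: 15 = (7^0 · 15); the sign does not affect v_p). Step 3 — |x − y|_7 = 7^{0} = 1.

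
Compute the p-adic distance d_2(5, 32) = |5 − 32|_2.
d_2(5, 32) = 1

Step 1 — x − y = 5 − 32 = -27. Step 2 — v_2(-27) = 0 (factor: -27 = −(2^0 · 27); the sign does not affect v_p). Step 3 — |x − y|_2 = 2^{0} = 1.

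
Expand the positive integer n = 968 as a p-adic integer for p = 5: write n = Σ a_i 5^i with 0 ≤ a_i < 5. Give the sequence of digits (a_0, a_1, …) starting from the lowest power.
(a_0, a_1, …) = (3, 3, 3, 2, 1)

Repeated division by 5 gives the digits low-to-high: 968 = 3 + 3·5^1 + 3·5^2 + 2·5^3 + 1·5^4. Digit sequence: (3, 3, 3, 2, 1).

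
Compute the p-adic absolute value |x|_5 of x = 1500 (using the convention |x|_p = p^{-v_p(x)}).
|1500|_5 = 1/125

Step 1 — compute v_5(x) by factoring powers of 5 out of the numerator and denominator: v_5(1500) = 3. Step 2 — apply |x|_p = p^{-v_p(x)} = 5^{-3} = 1/125.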